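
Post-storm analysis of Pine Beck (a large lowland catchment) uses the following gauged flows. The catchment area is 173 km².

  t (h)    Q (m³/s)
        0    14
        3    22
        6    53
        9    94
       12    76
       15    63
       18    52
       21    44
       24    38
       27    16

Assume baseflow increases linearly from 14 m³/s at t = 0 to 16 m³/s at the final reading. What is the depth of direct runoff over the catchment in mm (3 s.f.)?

Direct runoff: 0.00, 7.78, 38.56, 79.33, 61.11, 47.89, 36.67, 28.44, 22.22, 0.00 m³/s; ΣQ_DR = 322.0 m³/s.
V = ΣQ_DR · Δt = 322.0 × 10800 s = 3.478 × 10^6 m³.
Over A = 173 km², depth = V / A = 20.1 mm.

d ≈ 20.1 mm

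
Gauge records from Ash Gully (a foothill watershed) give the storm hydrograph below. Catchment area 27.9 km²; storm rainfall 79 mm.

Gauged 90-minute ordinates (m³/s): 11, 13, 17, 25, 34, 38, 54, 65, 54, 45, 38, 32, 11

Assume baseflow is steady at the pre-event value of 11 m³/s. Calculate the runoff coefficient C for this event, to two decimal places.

ΣQ_DR = 294.0 m³/s; V = ΣQ_DR·Δt = 1.588 × 10^6 m³.
Runoff depth d = V / A = 56.90 mm.
C = d / P = 56.90 / 79 = 0.72.

C ≈ 0.72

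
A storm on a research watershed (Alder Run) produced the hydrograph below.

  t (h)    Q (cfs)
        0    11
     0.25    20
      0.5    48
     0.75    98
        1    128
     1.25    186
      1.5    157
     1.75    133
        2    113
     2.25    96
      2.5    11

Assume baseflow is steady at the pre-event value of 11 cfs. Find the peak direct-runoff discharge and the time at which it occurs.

Subtracting baseflow gives direct-runoff ordinates: 0.0, 9.0, 37.0, 87.0, 117.0, 175.0, 146.0, 122.0, 102.0, 85.0, 0.0 cfs.
The maximum is 175.0 cfs, occurring at the reading for t = 1.25 h.

Q_p = 175.0 cfs at t = 1.25 h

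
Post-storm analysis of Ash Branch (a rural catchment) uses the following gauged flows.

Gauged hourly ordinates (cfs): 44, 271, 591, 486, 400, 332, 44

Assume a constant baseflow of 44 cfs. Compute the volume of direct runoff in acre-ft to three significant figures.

Direct-runoff ordinates (Q − Q_b): 0.0, 227.0, 547.0, 442.0, 356.0, 288.0, 0.0 cfs.
ΣQ_DR = 1860 cfs.
With Δt = 1 h = 3600 s, V = ΣQ_DR · Δt = 1860 × 3600 = 6.70 × 10^6 ft³ = 154 acre-ft.

V ≈ 154 acre-ft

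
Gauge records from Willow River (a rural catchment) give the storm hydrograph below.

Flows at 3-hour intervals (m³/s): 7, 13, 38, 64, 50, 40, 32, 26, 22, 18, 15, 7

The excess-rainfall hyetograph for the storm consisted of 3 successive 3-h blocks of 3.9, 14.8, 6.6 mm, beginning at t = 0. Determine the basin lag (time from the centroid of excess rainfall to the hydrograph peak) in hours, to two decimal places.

Centroid of excess rainfall: t_c = Σ P_i·t̄_i / ΣP_i = 4.8202 h (block centres at 1.5, 4.5, 7.5 h).
Hydrograph peak occurs at t = 9 h, so basin lag t_L = 9 − 4.8202 = 4.18 h.

t_L ≈ 4.18 h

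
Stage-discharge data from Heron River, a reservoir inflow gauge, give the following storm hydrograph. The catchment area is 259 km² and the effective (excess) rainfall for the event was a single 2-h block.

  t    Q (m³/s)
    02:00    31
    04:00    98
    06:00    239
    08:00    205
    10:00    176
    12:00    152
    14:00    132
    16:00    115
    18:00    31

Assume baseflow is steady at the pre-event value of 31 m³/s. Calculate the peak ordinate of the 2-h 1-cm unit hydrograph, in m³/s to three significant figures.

Direct runoff: 0.0, 67.0, 208.0, 174.0, 145.0, 121.0, 101.0, 84.0, 0.0 m³/s; ΣQ_DR = 900.0 m³/s, peak = 208.0 m³/s.
Runoff depth d = ΣQ_DR·Δt / A = 900.0 × 7200 / (259 km²) = 25.02 mm.
The 1-cm UH is the DRH scaled by (10 mm)/d, so U_p = 208.0 × 10/25.02 = 83.1 m³/s.

U_p ≈ 83.1 m³/s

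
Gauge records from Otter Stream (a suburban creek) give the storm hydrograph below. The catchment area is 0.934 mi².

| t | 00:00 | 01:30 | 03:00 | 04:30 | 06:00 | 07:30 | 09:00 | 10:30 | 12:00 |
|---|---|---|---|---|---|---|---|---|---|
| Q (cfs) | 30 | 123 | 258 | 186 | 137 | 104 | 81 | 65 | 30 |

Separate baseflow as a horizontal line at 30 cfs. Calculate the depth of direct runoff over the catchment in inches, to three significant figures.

d ≈ 1.85 in

Direct runoff: 0.0, 93.0, 228.0, 156.0, 107.0, 74.0, 51.0, 35.0, 0.0 cfs; ΣQ_DR = 744.0 cfs.
V = ΣQ_DR · Δt = 744.0 × 5400 s = 4.018 × 10^6 ft³.
Over A = 0.934 mi², depth = V / A = 1.85 in.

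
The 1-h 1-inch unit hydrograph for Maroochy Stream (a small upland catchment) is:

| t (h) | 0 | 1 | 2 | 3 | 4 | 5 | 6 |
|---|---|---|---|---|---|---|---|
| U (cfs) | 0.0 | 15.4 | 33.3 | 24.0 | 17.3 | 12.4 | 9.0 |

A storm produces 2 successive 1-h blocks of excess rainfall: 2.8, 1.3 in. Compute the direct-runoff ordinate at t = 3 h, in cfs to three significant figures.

Q ≈ 110 cfs

By discrete convolution, Q_j = Σ (P_i / 1 in) · U_{j−i}.
At t = 3 h (j=3): Q = (2.8/1)·24.0 + (1.3/1)·33.3 = 110 cfs.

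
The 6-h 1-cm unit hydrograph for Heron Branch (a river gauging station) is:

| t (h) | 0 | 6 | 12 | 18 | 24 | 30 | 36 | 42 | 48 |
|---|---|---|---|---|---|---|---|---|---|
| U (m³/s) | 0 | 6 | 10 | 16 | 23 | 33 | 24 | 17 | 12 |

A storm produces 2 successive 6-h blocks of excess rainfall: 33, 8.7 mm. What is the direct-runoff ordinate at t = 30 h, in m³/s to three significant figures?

By discrete convolution, Q_j = Σ (P_i / 10 mm) · U_{j−i}.
At t = 30 h (j=5): Q = (33/10)·33 + (8.7/10)·23 = 129 m³/s.

Q ≈ 129 m³/s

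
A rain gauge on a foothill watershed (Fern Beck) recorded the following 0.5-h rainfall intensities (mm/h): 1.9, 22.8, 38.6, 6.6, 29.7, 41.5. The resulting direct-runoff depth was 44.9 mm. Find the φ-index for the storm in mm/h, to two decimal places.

φ ≈ 10.70 mm/h

Only the 4 blocks with intensity above φ contribute runoff: 22.8, 38.6, 29.7, 41.5 mm/h.
Σ(I−φ)·Δt = d  ⇒  (22.8+38.6+29.7+41.5 − 4φ)·0.5 = 44.9
φ = (132.6 − 44.9/0.5) / 4 = 10.70 mm/h.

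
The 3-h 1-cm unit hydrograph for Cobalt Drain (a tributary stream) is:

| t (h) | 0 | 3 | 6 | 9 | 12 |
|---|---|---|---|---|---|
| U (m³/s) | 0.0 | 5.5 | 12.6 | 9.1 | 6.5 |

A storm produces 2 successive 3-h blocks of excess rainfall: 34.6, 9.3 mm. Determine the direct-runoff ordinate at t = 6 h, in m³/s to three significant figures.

Q ≈ 48.7 m³/s

By discrete convolution, Q_j = Σ (P_i / 10 mm) · U_{j−i}.
At t = 6 h (j=2): Q = (34.6/10)·12.6 + (9.3/10)·5.5 = 48.7 m³/s.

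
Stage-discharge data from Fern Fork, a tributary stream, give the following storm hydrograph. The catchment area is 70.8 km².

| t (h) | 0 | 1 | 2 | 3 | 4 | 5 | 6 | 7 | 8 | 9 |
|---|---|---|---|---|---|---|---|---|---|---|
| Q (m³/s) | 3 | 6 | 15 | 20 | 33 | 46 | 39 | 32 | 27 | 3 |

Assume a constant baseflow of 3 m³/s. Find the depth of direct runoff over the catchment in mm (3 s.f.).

Direct runoff: 0.0, 3.0, 12.0, 17.0, 30.0, 43.0, 36.0, 29.0, 24.0, 0.0 m³/s; ΣQ_DR = 194.0 m³/s.
V = ΣQ_DR · Δt = 194.0 × 3600 s = 6.984 × 10^5 m³.
Over A = 70.8 km², depth = V / A = 9.86 mm.

d ≈ 9.86 mm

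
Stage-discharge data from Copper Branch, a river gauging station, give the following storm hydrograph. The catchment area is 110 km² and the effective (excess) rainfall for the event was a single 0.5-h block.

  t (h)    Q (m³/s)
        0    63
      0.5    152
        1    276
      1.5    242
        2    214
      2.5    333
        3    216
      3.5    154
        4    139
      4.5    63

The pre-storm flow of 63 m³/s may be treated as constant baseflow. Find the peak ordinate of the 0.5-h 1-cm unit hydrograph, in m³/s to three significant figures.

Direct runoff: 0.0, 89.0, 213.0, 179.0, 151.0, 270.0, 153.0, 91.0, 76.0, 0.0 m³/s; ΣQ_DR = 1222 m³/s, peak = 270.0 m³/s.
Runoff depth d = ΣQ_DR·Δt / A = 1222 × 1800 / (110 km²) = 20.00 mm.
The 1-cm UH is the DRH scaled by (10 mm)/d, so U_p = 270.0 × 10/20.00 = 135 m³/s.

U_p ≈ 135 m³/s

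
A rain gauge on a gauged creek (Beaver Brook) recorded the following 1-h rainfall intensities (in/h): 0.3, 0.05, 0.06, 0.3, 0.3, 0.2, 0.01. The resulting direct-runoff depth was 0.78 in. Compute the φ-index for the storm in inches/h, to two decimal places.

φ ≈ 0.08 in/h

Only the 4 blocks with intensity above φ contribute runoff: 0.3, 0.3, 0.3, 0.2 in/h.
Σ(I−φ)·Δt = d  ⇒  (0.3+0.3+0.3+0.2 − 4φ)·1 = 0.78
φ = (1.100 − 0.78/1) / 4 = 0.08 in/h.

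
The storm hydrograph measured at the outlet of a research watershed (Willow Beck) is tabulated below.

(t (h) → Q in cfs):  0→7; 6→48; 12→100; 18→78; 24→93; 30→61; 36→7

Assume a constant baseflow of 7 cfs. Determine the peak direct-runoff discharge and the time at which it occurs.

Q_p = 93.0 cfs at t = 12 h

Subtracting baseflow gives direct-runoff ordinates: 0.0, 41.0, 93.0, 71.0, 86.0, 54.0, 0.0 cfs.
The maximum is 93.0 cfs, occurring at the reading for t = 12 h.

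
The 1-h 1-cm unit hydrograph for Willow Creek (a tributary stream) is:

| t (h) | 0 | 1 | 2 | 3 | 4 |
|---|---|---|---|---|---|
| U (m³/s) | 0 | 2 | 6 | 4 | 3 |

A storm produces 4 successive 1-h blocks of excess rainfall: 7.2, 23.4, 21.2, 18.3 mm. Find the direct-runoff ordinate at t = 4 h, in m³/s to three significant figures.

By discrete convolution, Q_j = Σ (P_i / 10 mm) · U_{j−i}.
At t = 4 h (j=4): Q = (7.2/10)·3 + (23.4/10)·4 + (21.2/10)·6 + (18.3/10)·2 = 27.9 m³/s.

Q ≈ 27.9 m³/s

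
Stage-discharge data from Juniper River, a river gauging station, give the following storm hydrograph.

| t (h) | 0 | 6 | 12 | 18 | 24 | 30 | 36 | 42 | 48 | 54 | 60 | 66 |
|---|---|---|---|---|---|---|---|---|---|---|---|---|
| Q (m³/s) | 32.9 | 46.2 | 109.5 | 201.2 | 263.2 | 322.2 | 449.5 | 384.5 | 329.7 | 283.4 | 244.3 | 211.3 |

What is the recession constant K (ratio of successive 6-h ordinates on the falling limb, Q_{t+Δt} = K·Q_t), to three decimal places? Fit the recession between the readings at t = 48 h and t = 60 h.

Using the recession-limb readings at t = 48 h and t = 60 h: Q falls from 329.7 to 244.3 m³/s over 2 intervals.
K = (Q₂/Q₁)^(1/2) = (244.3/329.7)^(1/2) = 0.861.

K ≈ 0.861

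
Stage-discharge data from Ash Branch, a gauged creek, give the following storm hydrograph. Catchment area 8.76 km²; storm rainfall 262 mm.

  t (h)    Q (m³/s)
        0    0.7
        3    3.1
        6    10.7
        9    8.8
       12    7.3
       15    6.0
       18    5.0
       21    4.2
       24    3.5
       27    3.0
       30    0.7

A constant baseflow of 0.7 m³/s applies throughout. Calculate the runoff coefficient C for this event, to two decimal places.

ΣQ_DR = 45.30 m³/s; V = ΣQ_DR·Δt = 4.892 × 10^5 m³.
Runoff depth d = V / A = 55.85 mm.
C = d / P = 55.85 / 262 = 0.21.

C ≈ 0.21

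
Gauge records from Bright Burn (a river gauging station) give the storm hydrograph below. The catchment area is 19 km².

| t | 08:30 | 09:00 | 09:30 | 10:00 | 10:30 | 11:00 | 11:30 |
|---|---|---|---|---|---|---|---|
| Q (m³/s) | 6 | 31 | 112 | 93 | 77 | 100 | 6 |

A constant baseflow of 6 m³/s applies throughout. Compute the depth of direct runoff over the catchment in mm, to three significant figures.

Direct runoff: 0.0, 25.0, 106.0, 87.0, 71.0, 94.0, 0.0 m³/s; ΣQ_DR = 383.0 m³/s.
V = ΣQ_DR · Δt = 383.0 × 1800 s = 6.894 × 10^5 m³.
Over A = 19 km², depth = V / A = 36.3 mm.

d ≈ 36.3 mm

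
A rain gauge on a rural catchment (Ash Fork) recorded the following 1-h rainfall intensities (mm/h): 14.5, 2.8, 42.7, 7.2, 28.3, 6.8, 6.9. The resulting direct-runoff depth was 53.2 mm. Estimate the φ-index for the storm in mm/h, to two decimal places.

φ ≈ 10.77 mm/h

Only the 3 blocks with intensity above φ contribute runoff: 14.5, 42.7, 28.3 mm/h.
Σ(I−φ)·Δt = d  ⇒  (14.5+42.7+28.3 − 3φ)·1 = 53.2
φ = (85.50 − 53.2/1) / 3 = 10.77 mm/h.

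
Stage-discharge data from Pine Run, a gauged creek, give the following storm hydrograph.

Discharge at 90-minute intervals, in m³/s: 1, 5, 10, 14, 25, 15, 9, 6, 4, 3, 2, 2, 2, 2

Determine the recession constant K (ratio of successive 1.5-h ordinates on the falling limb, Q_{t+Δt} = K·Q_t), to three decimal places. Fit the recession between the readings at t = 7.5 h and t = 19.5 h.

K ≈ 0.777

Using the recession-limb readings at t = 7.5 h and t = 19.5 h: Q falls from 15 to 2 m³/s over 8 intervals.
K = (Q₂/Q₁)^(1/8) = (2/15)^(1/8) = 0.777.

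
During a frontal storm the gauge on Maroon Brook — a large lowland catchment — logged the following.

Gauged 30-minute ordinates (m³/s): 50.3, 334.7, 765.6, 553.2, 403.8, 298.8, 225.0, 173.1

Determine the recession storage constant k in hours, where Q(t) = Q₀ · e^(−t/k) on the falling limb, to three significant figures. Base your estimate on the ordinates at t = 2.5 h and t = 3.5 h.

On the falling limb, Q drops from 298.8 to 173.1 m³/s between t = 2.5 h and t = 3.5 h (Δt = 1 h).
k = −Δt / ln(Q₂/Q₁) = −1 / ln(173.1/298.8) = 1.83 h.

k ≈ 1.83 h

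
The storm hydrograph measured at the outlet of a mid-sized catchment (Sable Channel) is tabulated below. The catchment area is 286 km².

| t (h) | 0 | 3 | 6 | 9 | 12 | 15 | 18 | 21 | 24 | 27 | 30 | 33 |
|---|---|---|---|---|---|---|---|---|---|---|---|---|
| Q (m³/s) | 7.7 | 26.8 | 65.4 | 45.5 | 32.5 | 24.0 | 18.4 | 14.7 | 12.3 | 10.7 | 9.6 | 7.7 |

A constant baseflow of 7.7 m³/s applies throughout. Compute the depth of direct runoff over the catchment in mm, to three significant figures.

d ≈ 6.91 mm

Direct runoff: 0.0, 19.1, 57.7, 37.8, 24.8, 16.3, 10.7, 7.0, 4.6, 3.0, 1.9, 0.0 m³/s; ΣQ_DR = 182.9 m³/s.
V = ΣQ_DR · Δt = 182.9 × 10800 s = 1.975 × 10^6 m³.
Over A = 286 km², depth = V / A = 6.91 mm.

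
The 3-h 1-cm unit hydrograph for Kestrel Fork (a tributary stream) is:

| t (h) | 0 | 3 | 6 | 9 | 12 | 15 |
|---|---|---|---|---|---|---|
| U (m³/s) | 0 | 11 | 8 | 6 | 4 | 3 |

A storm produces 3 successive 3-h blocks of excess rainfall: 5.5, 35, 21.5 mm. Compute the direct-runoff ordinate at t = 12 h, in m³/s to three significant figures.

By discrete convolution, Q_j = Σ (P_i / 10 mm) · U_{j−i}.
At t = 12 h (j=4): Q = (5.5/10)·4 + (35/10)·6 + (21.5/10)·8 = 40.4 m³/s.

Q ≈ 40.4 m³/s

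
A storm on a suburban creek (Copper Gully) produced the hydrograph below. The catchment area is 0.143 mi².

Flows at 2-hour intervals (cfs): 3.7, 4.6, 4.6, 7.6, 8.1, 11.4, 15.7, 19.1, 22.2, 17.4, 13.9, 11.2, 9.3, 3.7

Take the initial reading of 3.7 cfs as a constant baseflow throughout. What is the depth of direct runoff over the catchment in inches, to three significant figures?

d ≈ 2.18 in

Direct runoff: 0.0, 0.9, 0.9, 3.9, 4.4, 7.7, 12.0, 15.4, 18.5, 13.7, 10.2, 7.5, 5.6, 0.0 cfs; ΣQ_DR = 100.7 cfs.
V = ΣQ_DR · Δt = 100.7 × 7200 s = 7.250 × 10^5 ft³.
Over A = 0.143 mi², depth = V / A = 2.18 in.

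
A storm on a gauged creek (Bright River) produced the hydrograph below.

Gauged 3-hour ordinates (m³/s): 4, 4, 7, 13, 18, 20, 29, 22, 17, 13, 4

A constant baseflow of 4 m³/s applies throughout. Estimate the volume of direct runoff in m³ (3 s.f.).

Direct-runoff ordinates (Q − Q_b): 0.0, 0.0, 3.0, 9.0, 14.0, 16.0, 25.0, 18.0, 13.0, 9.0, 0.0 m³/s.
ΣQ_DR = 107.0 m³/s.
With Δt = 3 h = 10800 s, V = ΣQ_DR · Δt = 107.0 × 10800 = 1.16 × 10^6 m³.

V ≈ 1.16 × 10^6 m³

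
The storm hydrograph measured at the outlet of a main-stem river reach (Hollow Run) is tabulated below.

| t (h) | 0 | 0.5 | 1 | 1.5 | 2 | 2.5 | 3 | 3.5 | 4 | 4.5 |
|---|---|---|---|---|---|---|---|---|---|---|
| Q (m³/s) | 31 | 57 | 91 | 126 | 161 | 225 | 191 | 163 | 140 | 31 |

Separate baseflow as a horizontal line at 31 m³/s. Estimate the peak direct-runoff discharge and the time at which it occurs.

Subtracting baseflow gives direct-runoff ordinates: 0.0, 26.0, 60.0, 95.0, 130.0, 194.0, 160.0, 132.0, 109.0, 0.0 m³/s.
The maximum is 194.0 m³/s, occurring at the reading for t = 2.5 h.

Q_p = 194.0 m³/s at t = 2.5 h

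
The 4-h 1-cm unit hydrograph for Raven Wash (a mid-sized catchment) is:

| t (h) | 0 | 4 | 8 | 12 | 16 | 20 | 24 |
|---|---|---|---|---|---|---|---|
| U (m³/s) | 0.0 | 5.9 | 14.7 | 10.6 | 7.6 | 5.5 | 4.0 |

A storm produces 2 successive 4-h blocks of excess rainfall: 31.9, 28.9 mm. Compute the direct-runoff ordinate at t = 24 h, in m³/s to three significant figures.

Q ≈ 28.7 m³/s

By discrete convolution, Q_j = Σ (P_i / 10 mm) · U_{j−i}.
At t = 24 h (j=6): Q = (31.9/10)·4.0 + (28.9/10)·5.5 = 28.7 m³/s.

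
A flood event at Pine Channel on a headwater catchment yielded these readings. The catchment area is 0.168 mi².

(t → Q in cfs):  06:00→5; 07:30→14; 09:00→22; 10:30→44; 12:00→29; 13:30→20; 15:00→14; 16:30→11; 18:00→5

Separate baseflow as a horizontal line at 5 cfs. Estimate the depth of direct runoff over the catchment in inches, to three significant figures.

d ≈ 1.65 in

Direct runoff: 0.0, 9.0, 17.0, 39.0, 24.0, 15.0, 9.0, 6.0, 0.0 cfs; ΣQ_DR = 119.0 cfs.
V = ΣQ_DR · Δt = 119.0 × 5400 s = 6.426 × 10^5 ft³.
Over A = 0.168 mi², depth = V / A = 1.65 in.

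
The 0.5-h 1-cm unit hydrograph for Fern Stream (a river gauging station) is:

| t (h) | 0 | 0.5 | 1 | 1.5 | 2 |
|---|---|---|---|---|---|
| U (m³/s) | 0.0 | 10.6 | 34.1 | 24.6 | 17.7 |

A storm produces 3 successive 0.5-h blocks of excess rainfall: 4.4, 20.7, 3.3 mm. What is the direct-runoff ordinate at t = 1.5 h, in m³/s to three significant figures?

Q ≈ 84.9 m³/s

By discrete convolution, Q_j = Σ (P_i / 10 mm) · U_{j−i}.
At t = 1.5 h (j=3): Q = (4.4/10)·24.6 + (20.7/10)·34.1 + (3.3/10)·10.6 = 84.9 m³/s.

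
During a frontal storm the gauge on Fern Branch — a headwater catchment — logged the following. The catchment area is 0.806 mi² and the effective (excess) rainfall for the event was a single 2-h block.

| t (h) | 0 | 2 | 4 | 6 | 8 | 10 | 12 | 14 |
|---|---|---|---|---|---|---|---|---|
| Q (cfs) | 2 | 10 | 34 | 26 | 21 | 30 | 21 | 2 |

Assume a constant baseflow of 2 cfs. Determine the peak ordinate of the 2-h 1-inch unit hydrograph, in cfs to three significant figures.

Direct runoff: 0.0, 8.0, 32.0, 24.0, 19.0, 28.0, 19.0, 0.0 cfs; ΣQ_DR = 130.0 cfs, peak = 32.0 cfs.
Runoff depth d = ΣQ_DR·Δt / A = 130.0 × 7200 / (0.806 mi²) = 0.4999 in.
The 1-inch UH is the DRH scaled by (1 in)/d, so U_p = 32.0 × 1/0.4999 = 64.0 cfs.

U_p ≈ 64.0 cfs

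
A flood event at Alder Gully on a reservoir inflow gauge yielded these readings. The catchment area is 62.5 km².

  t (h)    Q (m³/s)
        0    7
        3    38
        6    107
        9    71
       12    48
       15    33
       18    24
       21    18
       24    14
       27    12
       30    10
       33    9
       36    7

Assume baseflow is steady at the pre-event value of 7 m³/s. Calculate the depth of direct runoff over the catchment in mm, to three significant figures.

d ≈ 53.0 mm

Direct runoff: 0.0, 31.0, 100.0, 64.0, 41.0, 26.0, 17.0, 11.0, 7.0, 5.0, 3.0, 2.0, 0.0 m³/s; ΣQ_DR = 307.0 m³/s.
V = ΣQ_DR · Δt = 307.0 × 10800 s = 3.316 × 10^6 m³.
Over A = 62.5 km², depth = V / A = 53.0 mm.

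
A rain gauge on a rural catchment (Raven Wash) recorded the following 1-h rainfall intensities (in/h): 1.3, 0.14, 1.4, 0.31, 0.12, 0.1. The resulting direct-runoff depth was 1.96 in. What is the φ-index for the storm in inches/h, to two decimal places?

Only the 2 blocks with intensity above φ contribute runoff: 1.3, 1.4 in/h.
Σ(I−φ)·Δt = d  ⇒  (1.3+1.4 − 2φ)·1 = 1.96
φ = (2.700 − 1.96/1) / 2 = 0.37 in/h.

φ ≈ 0.37 in/h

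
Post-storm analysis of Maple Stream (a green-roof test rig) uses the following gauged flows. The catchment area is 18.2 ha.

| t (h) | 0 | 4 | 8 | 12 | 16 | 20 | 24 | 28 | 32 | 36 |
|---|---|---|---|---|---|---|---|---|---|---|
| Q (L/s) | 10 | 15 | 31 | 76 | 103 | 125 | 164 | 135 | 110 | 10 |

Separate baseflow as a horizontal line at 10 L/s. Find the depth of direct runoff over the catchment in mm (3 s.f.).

d ≈ 53.7 mm

Direct runoff: 0.0, 5.0, 21.0, 66.0, 93.0, 115.0, 154.0, 125.0, 100.0, 0.0 L/s; ΣQ_DR = 679.0 L/s.
V = ΣQ_DR · Δt = 679.0 × 14400 s = 9.778 × 10^6 L.
Over A = 18.2 ha, depth = V / A = 53.7 mm.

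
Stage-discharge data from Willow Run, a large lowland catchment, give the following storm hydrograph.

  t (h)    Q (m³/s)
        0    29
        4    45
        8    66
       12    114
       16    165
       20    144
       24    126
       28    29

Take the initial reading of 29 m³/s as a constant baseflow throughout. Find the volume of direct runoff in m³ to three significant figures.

Direct-runoff ordinates (Q − Q_b): 0.0, 16.0, 37.0, 85.0, 136.0, 115.0, 97.0, 0.0 m³/s.
ΣQ_DR = 486.0 m³/s.
With Δt = 4 h = 14400 s, V = ΣQ_DR · Δt = 486.0 × 14400 = 7.00 × 10^6 m³.

V ≈ 7.00 × 10^6 m³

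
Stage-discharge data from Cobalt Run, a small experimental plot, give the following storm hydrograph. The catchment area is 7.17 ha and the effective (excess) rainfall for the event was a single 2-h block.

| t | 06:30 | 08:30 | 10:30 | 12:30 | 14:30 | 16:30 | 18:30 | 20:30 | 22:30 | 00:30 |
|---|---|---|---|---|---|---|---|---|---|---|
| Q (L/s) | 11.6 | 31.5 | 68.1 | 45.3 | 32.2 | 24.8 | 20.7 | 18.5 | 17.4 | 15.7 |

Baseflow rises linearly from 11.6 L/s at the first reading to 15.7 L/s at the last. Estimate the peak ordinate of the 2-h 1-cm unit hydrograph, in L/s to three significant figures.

U_p ≈ 37.1 L/s

Direct runoff: 0.00, 19.44, 55.59, 32.33, 18.78, 10.92, 6.37, 3.71, 2.16, 0.00 L/s; ΣQ_DR = 149.3 L/s, peak = 55.59 L/s.
Runoff depth d = ΣQ_DR·Δt / A = 149.3 × 7200 / (7.17 ha) = 14.99 mm.
The 1-cm UH is the DRH scaled by (10 mm)/d, so U_p = 55.59 × 10/14.99 = 37.1 L/s.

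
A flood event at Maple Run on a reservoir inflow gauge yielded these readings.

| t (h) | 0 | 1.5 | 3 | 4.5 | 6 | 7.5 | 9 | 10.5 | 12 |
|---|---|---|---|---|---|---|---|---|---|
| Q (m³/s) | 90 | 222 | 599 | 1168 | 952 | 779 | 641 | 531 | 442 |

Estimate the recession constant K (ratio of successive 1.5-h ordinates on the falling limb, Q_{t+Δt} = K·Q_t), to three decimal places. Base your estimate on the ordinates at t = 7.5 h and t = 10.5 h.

Using the recession-limb readings at t = 7.5 h and t = 10.5 h: Q falls from 779 to 531 m³/s over 2 intervals.
K = (Q₂/Q₁)^(1/2) = (531/779)^(1/2) = 0.826.

K ≈ 0.826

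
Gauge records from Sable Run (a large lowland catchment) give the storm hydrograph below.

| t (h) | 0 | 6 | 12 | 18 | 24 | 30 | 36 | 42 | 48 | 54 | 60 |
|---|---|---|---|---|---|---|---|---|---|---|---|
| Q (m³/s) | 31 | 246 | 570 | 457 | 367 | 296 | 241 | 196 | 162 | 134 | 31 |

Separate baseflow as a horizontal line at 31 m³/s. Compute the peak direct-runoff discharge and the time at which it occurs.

Q_p = 539.0 m³/s at t = 12 h

Subtracting baseflow gives direct-runoff ordinates: 0.0, 215.0, 539.0, 426.0, 336.0, 265.0, 210.0, 165.0, 131.0, 103.0, 0.0 m³/s.
The maximum is 539.0 m³/s, occurring at the reading for t = 12 h.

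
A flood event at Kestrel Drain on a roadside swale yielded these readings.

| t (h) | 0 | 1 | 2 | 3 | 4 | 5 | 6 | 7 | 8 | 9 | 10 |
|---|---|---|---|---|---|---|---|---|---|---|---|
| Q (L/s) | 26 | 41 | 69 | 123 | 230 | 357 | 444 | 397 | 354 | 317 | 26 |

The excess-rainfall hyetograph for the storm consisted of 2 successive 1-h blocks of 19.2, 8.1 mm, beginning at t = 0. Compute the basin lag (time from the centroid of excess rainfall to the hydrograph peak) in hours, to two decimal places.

Centroid of excess rainfall: t_c = Σ P_i·t̄_i / ΣP_i = 0.7967 h (block centres at 0.5, 1.5 h).
Hydrograph peak occurs at t = 6 h, so basin lag t_L = 6 − 0.7967 = 5.20 h.

t_L ≈ 5.20 h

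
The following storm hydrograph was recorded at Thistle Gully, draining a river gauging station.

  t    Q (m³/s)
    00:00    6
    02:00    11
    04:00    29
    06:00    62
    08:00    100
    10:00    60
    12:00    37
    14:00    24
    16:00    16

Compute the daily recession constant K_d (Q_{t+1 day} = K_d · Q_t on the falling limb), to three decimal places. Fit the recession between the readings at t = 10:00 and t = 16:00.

Between t = 10:00 and t = 16:00 the flow falls from 60 to 16 m³/s over 3×2 h = 6 h.
Per-interval ratio K = (16/60)^(1/3) = 0.6437; K_d = K^(24/2) = 0.005.

K_d ≈ 0.005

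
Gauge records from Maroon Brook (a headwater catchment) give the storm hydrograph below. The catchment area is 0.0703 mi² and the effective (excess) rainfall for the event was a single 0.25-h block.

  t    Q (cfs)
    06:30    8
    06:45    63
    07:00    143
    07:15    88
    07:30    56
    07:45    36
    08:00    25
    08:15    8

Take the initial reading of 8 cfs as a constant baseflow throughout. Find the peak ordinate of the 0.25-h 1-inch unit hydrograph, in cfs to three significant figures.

Direct runoff: 0.0, 55.0, 135.0, 80.0, 48.0, 28.0, 17.0, 0.0 cfs; ΣQ_DR = 363.0 cfs, peak = 135.0 cfs.
Runoff depth d = ΣQ_DR·Δt / A = 363.0 × 900 / (0.0703 mi²) = 2.000 in.
The 1-inch UH is the DRH scaled by (1 in)/d, so U_p = 135.0 × 1/2.000 = 67.5 cfs.

U_p ≈ 67.5 cfs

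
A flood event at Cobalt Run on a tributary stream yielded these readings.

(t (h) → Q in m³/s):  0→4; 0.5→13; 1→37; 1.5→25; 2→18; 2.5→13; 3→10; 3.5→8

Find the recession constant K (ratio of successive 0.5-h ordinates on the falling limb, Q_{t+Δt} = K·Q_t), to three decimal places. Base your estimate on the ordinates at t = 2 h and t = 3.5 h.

K ≈ 0.763

Using the recession-limb readings at t = 2 h and t = 3.5 h: Q falls from 18 to 8 m³/s over 3 intervals.
K = (Q₂/Q₁)^(1/3) = (8/18)^(1/3) = 0.763.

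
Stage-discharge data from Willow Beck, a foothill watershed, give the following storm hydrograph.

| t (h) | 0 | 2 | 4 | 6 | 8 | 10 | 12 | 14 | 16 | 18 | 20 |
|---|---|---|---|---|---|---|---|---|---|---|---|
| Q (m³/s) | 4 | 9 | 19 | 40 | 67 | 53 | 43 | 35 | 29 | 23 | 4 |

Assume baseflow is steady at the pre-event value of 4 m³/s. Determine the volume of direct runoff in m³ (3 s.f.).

V ≈ 2.03 × 10^6 m³

Direct-runoff ordinates (Q − Q_b): 0.0, 5.0, 15.0, 36.0, 63.0, 49.0, 39.0, 31.0, 25.0, 19.0, 0.0 m³/s.
ΣQ_DR = 282.0 m³/s.
With Δt = 2 h = 7200 s, V = ΣQ_DR · Δt = 282.0 × 7200 = 2.03 × 10^6 m³.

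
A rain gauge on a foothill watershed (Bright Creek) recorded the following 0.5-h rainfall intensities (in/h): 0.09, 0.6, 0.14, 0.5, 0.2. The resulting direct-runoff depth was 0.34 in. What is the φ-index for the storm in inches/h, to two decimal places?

Only the 2 blocks with intensity above φ contribute runoff: 0.6, 0.5 in/h.
Σ(I−φ)·Δt = d  ⇒  (0.6+0.5 − 2φ)·0.5 = 0.34
φ = (1.100 − 0.34/0.5) / 2 = 0.21 in/h.

φ ≈ 0.21 in/h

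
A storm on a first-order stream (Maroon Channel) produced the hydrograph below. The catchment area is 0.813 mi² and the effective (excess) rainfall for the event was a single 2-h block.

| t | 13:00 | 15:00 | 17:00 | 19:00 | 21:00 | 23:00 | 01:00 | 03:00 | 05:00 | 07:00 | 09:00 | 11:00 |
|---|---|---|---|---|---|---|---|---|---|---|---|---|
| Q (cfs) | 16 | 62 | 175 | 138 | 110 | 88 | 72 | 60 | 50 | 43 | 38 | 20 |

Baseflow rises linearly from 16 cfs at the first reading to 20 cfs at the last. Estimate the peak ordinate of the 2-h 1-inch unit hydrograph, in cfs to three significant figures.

U_p ≈ 63.3 cfs

Direct runoff: 0.00, 45.64, 158.27, 120.91, 92.55, 70.18, 53.82, 41.45, 31.09, 23.73, 18.36, 0.00 cfs; ΣQ_DR = 656.0 cfs, peak = 158.27 cfs.
Runoff depth d = ΣQ_DR·Δt / A = 656.0 × 7200 / (0.813 mi²) = 2.501 in.
The 1-inch UH is the DRH scaled by (1 in)/d, so U_p = 158.27 × 1/2.501 = 63.3 cfs.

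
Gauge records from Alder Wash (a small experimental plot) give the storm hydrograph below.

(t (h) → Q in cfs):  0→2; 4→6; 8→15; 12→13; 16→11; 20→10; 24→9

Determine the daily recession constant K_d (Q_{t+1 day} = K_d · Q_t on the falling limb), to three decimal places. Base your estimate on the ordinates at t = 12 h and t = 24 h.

K_d ≈ 0.479

Between t = 12 h and t = 24 h the flow falls from 13 to 9 cfs over 3×4 h = 12 h.
Per-interval ratio K = (9/13)^(1/3) = 0.8846; K_d = K^(24/4) = 0.479.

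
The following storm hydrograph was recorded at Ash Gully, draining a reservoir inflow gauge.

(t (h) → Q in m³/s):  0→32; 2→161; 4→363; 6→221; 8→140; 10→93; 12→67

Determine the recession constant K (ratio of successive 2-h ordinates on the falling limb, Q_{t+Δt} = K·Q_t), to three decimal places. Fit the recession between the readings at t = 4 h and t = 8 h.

Using the recession-limb readings at t = 4 h and t = 8 h: Q falls from 363 to 140 m³/s over 2 intervals.
K = (Q₂/Q₁)^(1/2) = (140/363)^(1/2) = 0.621.

K ≈ 0.621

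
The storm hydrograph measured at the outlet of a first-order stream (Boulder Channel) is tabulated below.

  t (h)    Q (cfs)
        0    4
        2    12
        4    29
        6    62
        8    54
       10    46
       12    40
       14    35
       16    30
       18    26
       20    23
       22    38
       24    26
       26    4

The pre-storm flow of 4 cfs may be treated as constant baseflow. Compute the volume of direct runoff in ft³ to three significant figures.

V ≈ 2.69 × 10^6 ft³

Direct-runoff ordinates (Q − Q_b): 0.0, 8.0, 25.0, 58.0, 50.0, 42.0, 36.0, 31.0, 26.0, 22.0, 19.0, 34.0, 22.0, 0.0 cfs.
ΣQ_DR = 373.0 cfs.
With Δt = 2 h = 7200 s, V = ΣQ_DR · Δt = 373.0 × 7200 = 2.69 × 10^6 ft³.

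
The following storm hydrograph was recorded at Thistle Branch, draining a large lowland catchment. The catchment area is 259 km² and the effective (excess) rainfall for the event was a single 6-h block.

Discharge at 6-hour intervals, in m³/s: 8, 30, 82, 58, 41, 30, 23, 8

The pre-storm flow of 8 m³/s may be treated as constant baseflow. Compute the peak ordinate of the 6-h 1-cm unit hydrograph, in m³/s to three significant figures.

Direct runoff: 0.0, 22.0, 74.0, 50.0, 33.0, 22.0, 15.0, 0.0 m³/s; ΣQ_DR = 216.0 m³/s, peak = 74.0 m³/s.
Runoff depth d = ΣQ_DR·Δt / A = 216.0 × 21600 / (259 km²) = 18.01 mm.
The 1-cm UH is the DRH scaled by (10 mm)/d, so U_p = 74.0 × 10/18.01 = 41.1 m³/s.

U_p ≈ 41.1 m³/s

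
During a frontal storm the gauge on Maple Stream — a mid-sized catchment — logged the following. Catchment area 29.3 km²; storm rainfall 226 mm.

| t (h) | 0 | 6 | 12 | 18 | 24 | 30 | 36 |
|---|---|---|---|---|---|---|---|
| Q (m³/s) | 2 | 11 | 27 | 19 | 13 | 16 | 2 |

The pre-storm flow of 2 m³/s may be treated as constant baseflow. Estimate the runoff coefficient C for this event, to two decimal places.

C ≈ 0.25

ΣQ_DR = 76.00 m³/s; V = ΣQ_DR·Δt = 1.642 × 10^6 m³.
Runoff depth d = V / A = 56.03 mm.
C = d / P = 56.03 / 226 = 0.25.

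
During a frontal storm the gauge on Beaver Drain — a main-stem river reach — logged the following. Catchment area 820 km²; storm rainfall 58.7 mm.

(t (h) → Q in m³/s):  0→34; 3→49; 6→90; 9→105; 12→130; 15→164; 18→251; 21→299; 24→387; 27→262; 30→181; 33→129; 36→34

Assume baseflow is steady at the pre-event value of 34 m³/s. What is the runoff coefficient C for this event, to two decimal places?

C ≈ 0.38

ΣQ_DR = 1673 m³/s; V = ΣQ_DR·Δt = 1.807 × 10^7 m³.
Runoff depth d = V / A = 22.03 mm.
C = d / P = 22.03 / 58.7 = 0.38.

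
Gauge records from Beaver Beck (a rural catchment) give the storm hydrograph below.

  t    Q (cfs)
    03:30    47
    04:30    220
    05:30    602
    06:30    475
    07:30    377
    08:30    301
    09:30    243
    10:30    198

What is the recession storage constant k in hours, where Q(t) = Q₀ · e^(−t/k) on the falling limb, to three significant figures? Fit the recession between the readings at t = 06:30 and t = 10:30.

k ≈ 4.57 h

On the falling limb, Q drops from 475 to 198 cfs between t = 06:30 and t = 10:30 (Δt = 4 h).
k = −Δt / ln(Q₂/Q₁) = −4 / ln(198/475) = 4.57 h.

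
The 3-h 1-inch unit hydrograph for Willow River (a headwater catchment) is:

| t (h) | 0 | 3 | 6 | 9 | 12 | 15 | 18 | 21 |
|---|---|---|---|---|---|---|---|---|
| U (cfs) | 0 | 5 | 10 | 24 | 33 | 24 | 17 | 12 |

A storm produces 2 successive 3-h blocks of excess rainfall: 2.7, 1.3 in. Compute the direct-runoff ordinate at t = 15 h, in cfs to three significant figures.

By discrete convolution, Q_j = Σ (P_i / 1 in) · U_{j−i}.
At t = 15 h (j=5): Q = (2.7/1)·24 + (1.3/1)·33 = 108 cfs.

Q ≈ 108 cfs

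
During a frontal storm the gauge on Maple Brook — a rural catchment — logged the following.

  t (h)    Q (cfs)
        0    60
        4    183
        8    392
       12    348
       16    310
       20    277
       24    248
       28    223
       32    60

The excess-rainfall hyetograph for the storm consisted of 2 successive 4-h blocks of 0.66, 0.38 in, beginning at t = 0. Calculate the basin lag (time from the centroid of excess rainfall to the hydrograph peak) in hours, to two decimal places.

Centroid of excess rainfall: t_c = Σ P_i·t̄_i / ΣP_i = 3.4615 h (block centres at 2, 6 h).
Hydrograph peak occurs at t = 8 h, so basin lag t_L = 8 − 3.4615 = 4.54 h.

t_L ≈ 4.54 h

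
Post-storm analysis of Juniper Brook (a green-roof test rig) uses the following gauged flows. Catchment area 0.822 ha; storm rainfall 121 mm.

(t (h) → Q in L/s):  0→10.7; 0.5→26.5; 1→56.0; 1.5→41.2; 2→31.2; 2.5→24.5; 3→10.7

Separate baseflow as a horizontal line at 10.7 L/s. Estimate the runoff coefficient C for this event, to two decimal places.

C ≈ 0.23

ΣQ_DR = 125.9 L/s; V = ΣQ_DR·Δt = 2.266 × 10^5 L.
Runoff depth d = V / A = 27.57 mm.
C = d / P = 27.57 / 121 = 0.23.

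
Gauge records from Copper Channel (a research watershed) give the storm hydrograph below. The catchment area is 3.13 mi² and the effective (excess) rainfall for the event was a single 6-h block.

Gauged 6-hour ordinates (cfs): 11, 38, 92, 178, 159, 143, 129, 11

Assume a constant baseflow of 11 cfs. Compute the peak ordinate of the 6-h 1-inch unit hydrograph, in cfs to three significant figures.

U_p ≈ 83.5 cfs

Direct runoff: 0.0, 27.0, 81.0, 167.0, 148.0, 132.0, 118.0, 0.0 cfs; ΣQ_DR = 673.0 cfs, peak = 167.0 cfs.
Runoff depth d = ΣQ_DR·Δt / A = 673.0 × 21600 / (3.13 mi²) = 1.999 in.
The 1-inch UH is the DRH scaled by (1 in)/d, so U_p = 167.0 × 1/1.999 = 83.5 cfs.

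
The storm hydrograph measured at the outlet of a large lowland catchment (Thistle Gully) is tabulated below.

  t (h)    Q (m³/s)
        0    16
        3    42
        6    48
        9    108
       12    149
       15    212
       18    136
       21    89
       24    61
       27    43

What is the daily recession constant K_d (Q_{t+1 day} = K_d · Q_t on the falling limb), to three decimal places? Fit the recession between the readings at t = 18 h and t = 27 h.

K_d ≈ 0.046

Between t = 18 h and t = 27 h the flow falls from 136 to 43 m³/s over 3×3 h = 9 h.
Per-interval ratio K = (43/136)^(1/3) = 0.6813; K_d = K^(24/3) = 0.046.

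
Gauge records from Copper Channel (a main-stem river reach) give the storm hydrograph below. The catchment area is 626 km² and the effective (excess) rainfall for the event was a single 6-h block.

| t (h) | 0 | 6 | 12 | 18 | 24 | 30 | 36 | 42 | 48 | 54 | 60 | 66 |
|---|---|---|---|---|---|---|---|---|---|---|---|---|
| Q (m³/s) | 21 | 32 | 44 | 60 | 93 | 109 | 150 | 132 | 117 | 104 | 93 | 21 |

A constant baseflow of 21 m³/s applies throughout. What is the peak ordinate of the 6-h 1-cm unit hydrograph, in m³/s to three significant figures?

U_p ≈ 51.6 m³/s

Direct runoff: 0.0, 11.0, 23.0, 39.0, 72.0, 88.0, 129.0, 111.0, 96.0, 83.0, 72.0, 0.0 m³/s; ΣQ_DR = 724.0 m³/s, peak = 129.0 m³/s.
Runoff depth d = ΣQ_DR·Δt / A = 724.0 × 21600 / (626 km²) = 24.98 mm.
The 1-cm UH is the DRH scaled by (10 mm)/d, so U_p = 129.0 × 10/24.98 = 51.6 m³/s.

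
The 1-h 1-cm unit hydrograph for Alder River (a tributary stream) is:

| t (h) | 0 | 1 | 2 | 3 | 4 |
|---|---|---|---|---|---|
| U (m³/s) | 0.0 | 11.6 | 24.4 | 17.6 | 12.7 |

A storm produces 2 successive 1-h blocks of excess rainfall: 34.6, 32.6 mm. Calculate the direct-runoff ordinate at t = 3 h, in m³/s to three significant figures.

By discrete convolution, Q_j = Σ (P_i / 10 mm) · U_{j−i}.
At t = 3 h (j=3): Q = (34.6/10)·17.6 + (32.6/10)·24.4 = 140 m³/s.

Q ≈ 140 m³/s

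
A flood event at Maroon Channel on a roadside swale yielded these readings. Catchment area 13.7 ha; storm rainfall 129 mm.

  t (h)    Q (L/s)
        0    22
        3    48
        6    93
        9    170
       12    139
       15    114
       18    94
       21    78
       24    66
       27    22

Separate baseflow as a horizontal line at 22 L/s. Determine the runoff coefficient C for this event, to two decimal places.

C ≈ 0.38

ΣQ_DR = 626.0 L/s; V = ΣQ_DR·Δt = 6.761 × 10^6 L.
Runoff depth d = V / A = 49.35 mm.
C = d / P = 49.35 / 129 = 0.38.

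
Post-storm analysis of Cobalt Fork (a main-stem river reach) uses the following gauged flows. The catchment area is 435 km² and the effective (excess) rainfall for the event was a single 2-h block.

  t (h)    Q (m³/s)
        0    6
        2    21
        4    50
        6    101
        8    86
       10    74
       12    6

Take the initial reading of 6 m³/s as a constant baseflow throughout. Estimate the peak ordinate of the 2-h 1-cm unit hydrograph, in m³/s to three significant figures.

U_p ≈ 190 m³/s

Direct runoff: 0.0, 15.0, 44.0, 95.0, 80.0, 68.0, 0.0 m³/s; ΣQ_DR = 302.0 m³/s, peak = 95.0 m³/s.
Runoff depth d = ΣQ_DR·Δt / A = 302.0 × 7200 / (435 km²) = 4.999 mm.
The 1-cm UH is the DRH scaled by (10 mm)/d, so U_p = 95.0 × 10/4.999 = 190 m³/s.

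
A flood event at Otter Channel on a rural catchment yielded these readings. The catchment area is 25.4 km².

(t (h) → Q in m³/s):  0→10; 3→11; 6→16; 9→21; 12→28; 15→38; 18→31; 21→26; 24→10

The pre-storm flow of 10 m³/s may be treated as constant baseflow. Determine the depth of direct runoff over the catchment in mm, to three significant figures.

d ≈ 42.9 mm

Direct runoff: 0.0, 1.0, 6.0, 11.0, 18.0, 28.0, 21.0, 16.0, 0.0 m³/s; ΣQ_DR = 101.0 m³/s.
V = ΣQ_DR · Δt = 101.0 × 10800 s = 1.091 × 10^6 m³.
Over A = 25.4 km², depth = V / A = 42.9 mm.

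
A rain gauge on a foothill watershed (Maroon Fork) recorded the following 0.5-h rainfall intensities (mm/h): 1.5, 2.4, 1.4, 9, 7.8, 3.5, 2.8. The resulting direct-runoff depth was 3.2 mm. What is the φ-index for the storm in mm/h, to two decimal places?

Only the 2 blocks with intensity above φ contribute runoff: 9, 7.8 mm/h.
Σ(I−φ)·Δt = d  ⇒  (9+7.8 − 2φ)·0.5 = 3.2
φ = (16.80 − 3.2/0.5) / 2 = 5.20 mm/h.

φ ≈ 5.20 mm/h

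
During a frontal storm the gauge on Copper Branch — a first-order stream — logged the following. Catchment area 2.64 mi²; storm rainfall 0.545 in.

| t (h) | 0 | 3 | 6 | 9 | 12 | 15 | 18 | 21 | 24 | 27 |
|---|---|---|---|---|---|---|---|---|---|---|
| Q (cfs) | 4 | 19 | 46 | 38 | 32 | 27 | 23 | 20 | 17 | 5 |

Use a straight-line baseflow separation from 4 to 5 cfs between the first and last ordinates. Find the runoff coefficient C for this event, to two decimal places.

C ≈ 0.60

ΣQ_DR = 186.0 cfs; V = ΣQ_DR·Δt = 2.009 × 10^6 ft³.
Runoff depth d = V / A = 0.3275 in.
C = d / P = 0.3275 / 0.545 = 0.60.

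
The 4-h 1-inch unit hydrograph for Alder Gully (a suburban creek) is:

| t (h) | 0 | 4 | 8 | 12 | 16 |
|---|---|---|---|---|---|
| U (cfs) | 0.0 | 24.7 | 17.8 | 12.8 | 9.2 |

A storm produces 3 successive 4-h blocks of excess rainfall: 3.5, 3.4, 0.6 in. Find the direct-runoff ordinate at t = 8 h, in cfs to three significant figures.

By discrete convolution, Q_j = Σ (P_i / 1 in) · U_{j−i}.
At t = 8 h (j=2): Q = (3.5/1)·17.8 + (3.4/1)·24.7 + (0.6/1)·0.0 = 146 cfs.

Q ≈ 146 cfs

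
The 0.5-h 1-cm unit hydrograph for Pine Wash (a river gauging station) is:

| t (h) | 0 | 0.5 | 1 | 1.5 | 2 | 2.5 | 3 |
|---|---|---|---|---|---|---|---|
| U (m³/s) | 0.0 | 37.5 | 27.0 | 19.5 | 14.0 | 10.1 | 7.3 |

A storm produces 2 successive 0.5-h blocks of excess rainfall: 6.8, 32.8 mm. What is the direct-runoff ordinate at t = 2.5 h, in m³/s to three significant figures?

Q ≈ 52.8 m³/s

By discrete convolution, Q_j = Σ (P_i / 10 mm) · U_{j−i}.
At t = 2.5 h (j=5): Q = (6.8/10)·10.1 + (32.8/10)·14.0 = 52.8 m³/s.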